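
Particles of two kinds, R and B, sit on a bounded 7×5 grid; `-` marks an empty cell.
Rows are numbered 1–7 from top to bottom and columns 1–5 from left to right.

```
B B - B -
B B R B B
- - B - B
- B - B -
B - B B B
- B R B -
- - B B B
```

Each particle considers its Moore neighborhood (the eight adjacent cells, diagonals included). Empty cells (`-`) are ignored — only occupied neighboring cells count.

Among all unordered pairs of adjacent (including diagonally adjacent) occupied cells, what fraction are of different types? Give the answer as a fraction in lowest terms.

Scan each occupied cell's neighbors to the right and below (and the two forward diagonals) so each pair is counted once.
From row 1: 2 unlike of 9 pairs (running 2/9).
From row 2: 3 unlike of 9 pairs (running 5/18).
From row 3: 0 unlike of 3 pairs (running 5/21).
From row 4: 0 unlike of 5 pairs (running 5/26).
From row 5: 2 unlike of 9 pairs (running 7/35).
From row 6: 4 unlike of 8 pairs (running 11/43).
From row 7: 0 unlike of 2 pairs (running 11/45).
Total adjacent occupied pairs: 45; unlike-type pairs: 11.
11/45 is already in lowest terms.

11/45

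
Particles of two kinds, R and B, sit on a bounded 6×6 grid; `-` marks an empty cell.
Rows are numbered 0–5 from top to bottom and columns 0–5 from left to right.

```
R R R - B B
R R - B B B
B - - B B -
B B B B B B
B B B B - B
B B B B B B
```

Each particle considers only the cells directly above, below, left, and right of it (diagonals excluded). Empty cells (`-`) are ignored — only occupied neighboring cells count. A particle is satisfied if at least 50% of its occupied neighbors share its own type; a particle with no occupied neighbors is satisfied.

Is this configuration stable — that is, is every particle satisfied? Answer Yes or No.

Yes

Row 0: (0,0)R 2/2 ✓ · (0,1)R 3/3 ✓ · (0,2)R 1/1 ✓ · (0,4)B 2/2 ✓ · (0,5)B 2/2 ✓
Row 1: (1,0)R 2/3 ✓ · (1,1)R 2/2 ✓ · (1,3)B 2/2 ✓ · (1,4)B 4/4 ✓ · (1,5)B 2/2 ✓
Row 2: (2,0)B 1/2 ✓ · (2,3)B 3/3 ✓ · (2,4)B 3/3 ✓
Row 3: (3,0)B 3/3 ✓ · (3,1)B 3/3 ✓ · (3,2)B 3/3 ✓ · (3,3)B 4/4 ✓ · (3,4)B 3/3 ✓ · (3,5)B 2/2 ✓
Row 4: (4,0)B 3/3 ✓ · (4,1)B 4/4 ✓ · (4,2)B 4/4 ✓ · (4,3)B 3/3 ✓ · (4,5)B 2/2 ✓
Row 5: (5,0)B 2/2 ✓ · (5,1)B 3/3 ✓ · (5,2)B 3/3 ✓ · (5,3)B 3/3 ✓ · (5,4)B 2/2 ✓ · (5,5)B 2/2 ✓
All meet the threshold, so the configuration is stable.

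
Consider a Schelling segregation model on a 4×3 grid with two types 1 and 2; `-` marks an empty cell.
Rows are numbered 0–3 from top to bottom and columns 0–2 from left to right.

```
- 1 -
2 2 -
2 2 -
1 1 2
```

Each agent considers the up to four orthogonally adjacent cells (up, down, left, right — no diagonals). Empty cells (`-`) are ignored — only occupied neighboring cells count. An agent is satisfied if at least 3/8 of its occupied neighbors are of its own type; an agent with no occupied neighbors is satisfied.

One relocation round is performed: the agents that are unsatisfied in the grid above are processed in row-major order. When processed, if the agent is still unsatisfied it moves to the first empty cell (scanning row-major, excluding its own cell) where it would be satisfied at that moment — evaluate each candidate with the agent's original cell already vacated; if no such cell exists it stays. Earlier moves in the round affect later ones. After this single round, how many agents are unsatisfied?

Initially unsatisfied (in order): (0,1), (3,1), (3,2).
  (0,1) → (0,2).
  (3,1) → (0,1).
  (3,2): now satisfied by earlier moves; stays.
Resulting grid:
- 1 1
2 2 -
2 2 -
1 - 2
Unsatisfied now: (3,0).

1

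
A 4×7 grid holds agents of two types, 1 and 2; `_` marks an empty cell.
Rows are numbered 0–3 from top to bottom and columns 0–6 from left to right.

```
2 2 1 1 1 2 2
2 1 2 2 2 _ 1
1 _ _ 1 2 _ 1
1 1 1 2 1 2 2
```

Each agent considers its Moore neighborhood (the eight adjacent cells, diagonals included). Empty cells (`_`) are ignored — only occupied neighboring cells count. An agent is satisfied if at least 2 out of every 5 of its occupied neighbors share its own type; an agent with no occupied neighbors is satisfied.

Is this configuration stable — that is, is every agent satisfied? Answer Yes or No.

No

Row 0: (0,0)2 2/3 satisfied · (0,1)2 3/5 satisfied · (0,2)1 2/5 satisfied · (0,3)1 2/5 satisfied · (0,4)1 1/4 not · (0,5)2 2/4 satisfied · (0,6)2 1/2 satisfied
Row 1: (1,0)2 2/4 satisfied · (1,1)1 2/6 not · (1,2)2 2/6 not · (1,3)2 3/7 satisfied · (1,4)2 3/6 satisfied · (1,6)1 1/3 not
Row 2: (2,0)1 3/4 satisfied · (2,3)1 2/7 not · (2,4)2 4/6 satisfied · (2,6)1 1/3 not
Row 3: (3,0)1 2/2 satisfied · (3,1)1 3/3 satisfied · (3,2)1 2/3 satisfied · (3,3)2 1/4 not · (3,4)1 1/4 not · (3,5)2 2/4 satisfied · (3,6)2 1/2 satisfied
For instance (0,4) has only 1/4 same-type neighbors, below 2/5.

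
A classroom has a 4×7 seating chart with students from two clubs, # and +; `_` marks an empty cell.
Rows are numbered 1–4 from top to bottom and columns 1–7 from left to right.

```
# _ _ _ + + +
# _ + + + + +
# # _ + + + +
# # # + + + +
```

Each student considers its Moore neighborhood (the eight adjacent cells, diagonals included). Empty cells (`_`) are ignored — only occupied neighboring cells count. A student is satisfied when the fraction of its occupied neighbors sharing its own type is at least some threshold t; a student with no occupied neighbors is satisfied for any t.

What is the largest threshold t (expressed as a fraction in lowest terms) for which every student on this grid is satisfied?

Row 1: (1,1)# 1/1 · (1,5)+ 4/4 · (1,6)+ 5/5 · (1,7)+ 3/3
Row 2: (2,1)# 3/3 · (2,3)+ 2/3 · (2,4)+ 5/5 · (2,5)+ 7/7 · (2,6)+ 8/8 · (2,7)+ 5/5
Row 3: (3,1)# 4/4 · (3,2)# 5/6 · (3,4)+ 6/7 · (3,5)+ 8/8 · (3,6)+ 8/8 · (3,7)+ 5/5
Row 4: (4,1)# 3/3 · (4,2)# 4/4 · (4,3)# 2/4 · (4,4)+ 3/4 · (4,5)+ 5/5 · (4,6)+ 5/5 · (4,7)+ 3/3
The smallest same-type fraction is 2/4 at (4,3), which reduces to 1/2. Any threshold above that leaves this student unsatisfied.

1/2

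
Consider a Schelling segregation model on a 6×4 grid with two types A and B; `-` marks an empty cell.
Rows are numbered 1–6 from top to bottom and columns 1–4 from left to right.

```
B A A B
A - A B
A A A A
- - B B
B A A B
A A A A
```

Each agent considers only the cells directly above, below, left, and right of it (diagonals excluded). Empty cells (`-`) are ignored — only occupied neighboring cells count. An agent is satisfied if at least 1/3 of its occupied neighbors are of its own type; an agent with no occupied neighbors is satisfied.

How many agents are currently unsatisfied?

2

(1,1)B 0/2 not
(1,2)A 1/2 satisfied
(1,3)A 2/3 satisfied
(1,4)B 1/2 satisfied
(2,1)A 1/2 satisfied
(2,3)A 2/3 satisfied
(2,4)B 1/3 satisfied
(3,1)A 2/2 satisfied
(3,2)A 2/2 satisfied
(3,3)A 3/4 satisfied
(3,4)A 1/3 satisfied
(4,3)B 1/3 satisfied
(4,4)B 2/3 satisfied
(5,1)B 0/2 not
(5,2)A 2/3 satisfied
(5,3)A 2/4 satisfied
(5,4)B 1/3 satisfied
(6,1)A 1/2 satisfied
(6,2)A 3/3 satisfied
(6,3)A 3/3 satisfied
(6,4)A 1/2 satisfied
Unsatisfied: (1,1), (5,1) — 2 in total.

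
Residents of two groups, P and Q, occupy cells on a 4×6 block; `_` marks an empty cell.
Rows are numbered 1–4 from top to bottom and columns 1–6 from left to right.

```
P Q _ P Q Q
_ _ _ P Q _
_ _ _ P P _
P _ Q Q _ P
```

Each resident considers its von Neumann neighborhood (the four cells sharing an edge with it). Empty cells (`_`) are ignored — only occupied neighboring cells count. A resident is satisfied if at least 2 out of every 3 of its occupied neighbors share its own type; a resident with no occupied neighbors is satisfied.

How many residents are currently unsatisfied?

6

(1,1)P 0/1 ✗
(1,2)Q 0/1 ✗
(1,4)P 1/2 ✗
(1,5)Q 2/3 ✓
(1,6)Q 1/1 ✓
(2,4)P 2/3 ✓
(2,5)Q 1/3 ✗
(3,4)P 2/3 ✓
(3,5)P 1/2 ✗
(4,1)P 0/0 ✓
(4,3)Q 1/1 ✓
(4,4)Q 1/2 ✗
(4,6)P 0/0 ✓
Unsatisfied: (1,1), (1,2), (1,4), (2,5), (3,5), (4,4) — 6 in total.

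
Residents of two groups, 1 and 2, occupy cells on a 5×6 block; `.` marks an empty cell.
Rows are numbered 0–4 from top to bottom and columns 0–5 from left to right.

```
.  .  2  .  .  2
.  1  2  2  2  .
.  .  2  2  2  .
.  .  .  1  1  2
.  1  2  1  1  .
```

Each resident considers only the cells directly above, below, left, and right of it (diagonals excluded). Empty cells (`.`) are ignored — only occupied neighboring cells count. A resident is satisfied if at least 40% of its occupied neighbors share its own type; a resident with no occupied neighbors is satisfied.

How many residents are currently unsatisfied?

(0,2)2 1/1 ✓
(0,5)2 0/0 ✓
(1,1)1 0/1 ✗
(1,2)2 3/4 ✓
(1,3)2 3/3 ✓
(1,4)2 2/2 ✓
(2,2)2 2/2 ✓
(2,3)2 3/4 ✓
(2,4)2 2/3 ✓
(3,3)1 2/3 ✓
(3,4)1 2/4 ✓
(3,5)2 0/1 ✗
(4,1)1 0/1 ✗
(4,2)2 0/2 ✗
(4,3)1 2/3 ✓
(4,4)1 2/2 ✓
Unsatisfied: (1,1), (3,5), (4,1), (4,2) — 4 in total.

4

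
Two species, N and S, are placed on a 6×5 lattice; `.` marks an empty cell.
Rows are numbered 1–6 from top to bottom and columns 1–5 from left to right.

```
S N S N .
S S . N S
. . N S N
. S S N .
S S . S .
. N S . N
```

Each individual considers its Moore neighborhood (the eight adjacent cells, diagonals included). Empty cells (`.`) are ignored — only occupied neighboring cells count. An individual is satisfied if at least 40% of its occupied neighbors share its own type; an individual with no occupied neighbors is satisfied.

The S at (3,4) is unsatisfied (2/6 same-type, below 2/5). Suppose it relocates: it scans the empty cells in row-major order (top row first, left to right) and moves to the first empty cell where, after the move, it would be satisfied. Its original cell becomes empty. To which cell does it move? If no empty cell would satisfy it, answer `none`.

Vacating (3,4). Empty cells in order:
  (1,5): 1/3 same-type → still unsatisfied.
  (2,3): 2/6 same-type → still unsatisfied.
  (3,1): 3/3 same-type → satisfied — stop here.

(3,1)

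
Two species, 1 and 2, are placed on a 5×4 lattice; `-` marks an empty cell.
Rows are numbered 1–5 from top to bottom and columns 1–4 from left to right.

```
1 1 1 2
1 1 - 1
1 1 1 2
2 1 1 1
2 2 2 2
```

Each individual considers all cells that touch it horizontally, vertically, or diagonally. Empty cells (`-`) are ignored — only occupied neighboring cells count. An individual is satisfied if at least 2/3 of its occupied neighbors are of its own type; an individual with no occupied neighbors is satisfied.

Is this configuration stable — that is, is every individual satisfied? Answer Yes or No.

No

Row 1: (1,1)1 3/3 ✓ · (1,2)1 4/4 ✓ · (1,3)1 3/4 ✓ · (1,4)2 0/2 ✗
Row 2: (2,1)1 5/5 ✓ · (2,2)1 7/7 ✓ · (2,4)1 2/4 ✗
Row 3: (3,1)1 4/5 ✓ · (3,2)1 6/7 ✓ · (3,3)1 6/7 ✓ · (3,4)2 0/4 ✗
Row 4: (4,1)2 2/5 ✗ · (4,2)1 4/8 ✗ · (4,3)1 4/8 ✗ · (4,4)1 2/5 ✗
Row 5: (5,1)2 2/3 ✓ · (5,2)2 3/5 ✗ · (5,3)2 2/5 ✗ · (5,4)2 1/3 ✗
For instance (1,4) has only 0/2 same-type neighbors, below 2/3.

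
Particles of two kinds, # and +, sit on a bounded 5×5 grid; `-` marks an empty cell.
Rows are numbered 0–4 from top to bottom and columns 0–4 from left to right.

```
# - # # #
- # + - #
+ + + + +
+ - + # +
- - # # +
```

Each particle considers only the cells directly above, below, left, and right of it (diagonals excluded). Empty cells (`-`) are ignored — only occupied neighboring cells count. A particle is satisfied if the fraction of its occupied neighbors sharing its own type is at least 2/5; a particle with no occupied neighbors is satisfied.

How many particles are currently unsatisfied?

4

(0,0)# 0/0 ok
(0,2)# 1/2 ok
(0,3)# 2/2 ok
(0,4)# 2/2 ok
(1,1)# 0/2 unhappy
(1,2)+ 1/3 unhappy
(1,4)# 1/2 ok
(2,0)+ 2/2 ok
(2,1)+ 2/3 ok
(2,2)+ 4/4 ok
(2,3)+ 2/3 ok
(2,4)+ 2/3 ok
(3,0)+ 1/1 ok
(3,2)+ 1/3 unhappy
(3,3)# 1/4 unhappy
(3,4)+ 2/3 ok
(4,2)# 1/2 ok
(4,3)# 2/3 ok
(4,4)+ 1/2 ok
Unsatisfied: (1,1), (1,2), (3,2), (3,3) — 4 in total.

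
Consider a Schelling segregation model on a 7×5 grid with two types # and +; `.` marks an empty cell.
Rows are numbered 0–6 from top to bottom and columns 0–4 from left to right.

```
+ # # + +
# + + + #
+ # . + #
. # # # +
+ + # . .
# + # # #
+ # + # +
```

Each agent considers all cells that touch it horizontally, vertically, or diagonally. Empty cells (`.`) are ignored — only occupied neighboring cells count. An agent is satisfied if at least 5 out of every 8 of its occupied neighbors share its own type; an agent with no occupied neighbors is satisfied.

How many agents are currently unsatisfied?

26

Row 0: (0,0)+ 1/3 not · (0,1)# 2/5 not · (0,2)# 1/5 not · (0,3)+ 3/5 not · (0,4)+ 2/3 satisfied
Row 1: (1,0)# 2/5 not · (1,1)+ 3/7 not · (1,2)+ 4/7 not · (1,3)+ 4/7 not · (1,4)# 1/5 not
Row 2: (2,0)+ 1/4 not · (2,1)# 3/6 not · (2,3)+ 3/7 not · (2,4)# 2/5 not
Row 3: (3,1)# 3/6 not · (3,2)# 4/6 satisfied · (3,3)# 3/5 not · (3,4)+ 1/3 not
Row 4: (4,0)+ 2/4 not · (4,1)+ 2/7 not · (4,2)# 5/7 satisfied
Row 5: (5,0)# 1/5 not · (5,1)+ 4/8 not · (5,2)# 4/7 not · (5,3)# 4/6 satisfied · (5,4)# 2/3 satisfied
Row 6: (6,0)+ 1/3 not · (6,1)# 2/5 not · (6,2)+ 1/5 not · (6,3)# 3/5 not · (6,4)+ 0/3 not
Unsatisfied: (0,0), (0,1), (0,2), (0,3), (1,0), (1,1), (1,2), (1,3), (1,4), (2,0), (2,1), (2,3), (2,4), (3,1), (3,3), (3,4), (4,0), (4,1), (5,0), (5,1), (5,2), (6,0), (6,1), (6,2), (6,3), (6,4) — 26 in total.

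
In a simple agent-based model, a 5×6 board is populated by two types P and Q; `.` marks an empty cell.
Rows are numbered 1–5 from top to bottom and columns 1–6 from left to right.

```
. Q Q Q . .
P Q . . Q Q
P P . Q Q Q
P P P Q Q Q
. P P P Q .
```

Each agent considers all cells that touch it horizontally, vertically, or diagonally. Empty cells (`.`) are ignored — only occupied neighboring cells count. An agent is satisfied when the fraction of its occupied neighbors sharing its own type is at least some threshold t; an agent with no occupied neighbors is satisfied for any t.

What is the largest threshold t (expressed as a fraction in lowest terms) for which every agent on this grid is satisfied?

2/5

Row 1: (1,2)Q 2/3 · (1,3)Q 3/3 · (1,4)Q 2/2
Row 2: (2,1)P 2/4 · (2,2)Q 2/5 · (2,5)Q 5/5 · (2,6)Q 3/3
Row 3: (3,1)P 4/5 · (3,2)P 5/6 · (3,4)Q 4/5 · (3,5)Q 7/7 · (3,6)Q 5/5
Row 4: (4,1)P 4/4 · (4,2)P 6/6 · (4,3)P 5/7 · (4,4)Q 4/7 · (4,5)Q 6/7 · (4,6)Q 4/4
Row 5: (5,2)P 4/4 · (5,3)P 4/5 · (5,4)P 2/5 · (5,5)Q 3/4
The smallest same-type fraction is 2/5 at (2,2), which reduces to 2/5. Any threshold above that leaves this agent unsatisfied.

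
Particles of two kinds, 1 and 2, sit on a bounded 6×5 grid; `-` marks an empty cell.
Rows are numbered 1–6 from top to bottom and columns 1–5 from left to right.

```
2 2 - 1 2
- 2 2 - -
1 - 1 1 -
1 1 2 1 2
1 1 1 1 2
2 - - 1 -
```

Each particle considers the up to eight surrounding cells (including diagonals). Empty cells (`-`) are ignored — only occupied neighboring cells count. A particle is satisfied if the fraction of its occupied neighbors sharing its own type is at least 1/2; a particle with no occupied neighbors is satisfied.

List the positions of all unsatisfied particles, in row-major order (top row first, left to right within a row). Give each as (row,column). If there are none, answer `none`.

(1,1)2 2/2 ok
(1,2)2 3/3 ok
(1,4)1 0/2 unhappy
(1,5)2 0/1 unhappy
(2,2)2 3/5 ok
(2,3)2 2/5 unhappy
(3,1)1 2/3 ok
(3,3)1 3/6 ok
(3,4)1 2/5 unhappy
(4,1)1 4/4 ok
(4,2)1 6/7 ok
(4,3)2 0/7 unhappy
(4,4)1 4/7 ok
(4,5)2 1/4 unhappy
(5,1)1 3/4 ok
(5,2)1 4/6 ok
(5,3)1 5/6 ok
(5,4)1 3/6 ok
(5,5)2 1/4 unhappy
(6,1)2 0/2 unhappy
(6,4)1 2/3 ok

(1,4), (1,5), (2,3), (3,4), (4,3), (4,5), (5,5), (6,1)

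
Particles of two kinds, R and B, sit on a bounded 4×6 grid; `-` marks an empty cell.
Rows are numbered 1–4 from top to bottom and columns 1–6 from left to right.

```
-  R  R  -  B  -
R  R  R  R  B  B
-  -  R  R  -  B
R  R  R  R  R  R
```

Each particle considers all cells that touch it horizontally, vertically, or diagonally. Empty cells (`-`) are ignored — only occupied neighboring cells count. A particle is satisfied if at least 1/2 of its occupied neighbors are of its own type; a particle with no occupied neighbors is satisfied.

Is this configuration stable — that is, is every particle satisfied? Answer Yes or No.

(1,2)R 4/4 ok
(1,3)R 4/4 ok
(1,5)B 2/3 ok
(2,1)R 2/2 ok
(2,2)R 5/5 ok
(2,3)R 6/6 ok
(2,4)R 4/6 ok
(2,5)B 3/5 ok
(2,6)B 3/3 ok
(3,3)R 7/7 ok
(3,4)R 6/7 ok
(3,6)B 2/4 ok
(4,1)R 1/1 ok
(4,2)R 3/3 ok
(4,3)R 4/4 ok
(4,4)R 4/4 ok
(4,5)R 3/4 ok
(4,6)R 1/2 ok
All meet the threshold, so the configuration is stable.

Yes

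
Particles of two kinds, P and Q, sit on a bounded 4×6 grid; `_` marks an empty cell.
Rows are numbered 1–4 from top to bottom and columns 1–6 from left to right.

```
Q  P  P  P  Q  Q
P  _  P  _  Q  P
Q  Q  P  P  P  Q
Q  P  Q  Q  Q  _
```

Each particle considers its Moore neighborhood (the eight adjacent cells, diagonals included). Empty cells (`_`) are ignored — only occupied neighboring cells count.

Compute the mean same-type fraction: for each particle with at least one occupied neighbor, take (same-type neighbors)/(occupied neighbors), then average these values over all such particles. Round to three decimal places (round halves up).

Row 1: (1,1)Q 0/2 · (1,2)P 3/4 · (1,3)P 3/3 · (1,4)P 2/4 · (1,5)Q 2/4 · (1,6)Q 2/3
Row 2: (2,1)P 1/4 · (2,3)P 5/6 · (2,5)Q 3/7 · (2,6)P 1/5
Row 3: (3,1)Q 2/4 · (3,2)Q 3/7 · (3,3)P 3/6 · (3,4)P 3/7 · (3,5)P 2/6 · (3,6)Q 2/4
Row 4: (4,1)Q 2/3 · (4,2)P 1/5 · (4,3)Q 2/5 · (4,4)Q 2/5 · (4,5)Q 2/4
Sum over 21 particles: 0/2 + 3/4 + 3/3 + 2/4 + 2/4 + 2/3 + 1/4 + 5/6 + 3/7 + 1/5 + 2/4 + 3/7 + 3/6 + 3/7 + 2/6 + 2/4 + 2/3 + 1/5 + 2/5 + 2/5 + 2/4 = 699/70; mean = 699/70 ÷ 21 = 233/490 = 0.475510… → 0.476.

0.476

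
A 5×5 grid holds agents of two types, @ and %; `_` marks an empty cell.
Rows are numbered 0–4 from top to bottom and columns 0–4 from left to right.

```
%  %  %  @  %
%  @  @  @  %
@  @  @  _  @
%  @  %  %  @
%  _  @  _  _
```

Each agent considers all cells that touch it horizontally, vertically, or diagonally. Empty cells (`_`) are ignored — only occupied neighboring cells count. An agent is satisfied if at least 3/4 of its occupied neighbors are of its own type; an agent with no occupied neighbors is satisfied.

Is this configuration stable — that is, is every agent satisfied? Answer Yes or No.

No

Row 0: (0,0)% 2/3 unhappy · (0,1)% 3/5 unhappy · (0,2)% 1/5 unhappy · (0,3)@ 2/5 unhappy · (0,4)% 1/3 unhappy
Row 1: (1,0)% 2/5 unhappy · (1,1)@ 4/8 unhappy · (1,2)@ 5/7 unhappy · (1,3)@ 4/7 unhappy · (1,4)% 1/4 unhappy
Row 2: (2,0)@ 3/5 unhappy · (2,1)@ 5/8 unhappy · (2,2)@ 5/7 unhappy · (2,4)@ 2/4 unhappy
Row 3: (3,0)% 1/4 unhappy · (3,1)@ 4/7 unhappy · (3,2)% 1/5 unhappy · (3,3)% 1/5 unhappy · (3,4)@ 1/2 unhappy
Row 4: (4,0)% 1/2 unhappy · (4,2)@ 1/3 unhappy
For instance (0,0) has only 2/3 same-type neighbors, below 3/4.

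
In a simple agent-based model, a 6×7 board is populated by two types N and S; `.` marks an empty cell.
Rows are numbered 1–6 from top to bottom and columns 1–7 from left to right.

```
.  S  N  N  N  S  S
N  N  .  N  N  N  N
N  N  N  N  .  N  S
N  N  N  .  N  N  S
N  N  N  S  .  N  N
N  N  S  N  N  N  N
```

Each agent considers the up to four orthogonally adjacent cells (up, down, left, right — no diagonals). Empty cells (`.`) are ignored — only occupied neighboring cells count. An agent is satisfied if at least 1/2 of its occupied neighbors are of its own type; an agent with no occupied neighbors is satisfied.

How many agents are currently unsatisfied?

8

(1,2)S 0/2 ✗
(1,3)N 1/2 ✓
(1,4)N 3/3 ✓
(1,5)N 2/3 ✓
(1,6)S 1/3 ✗
(1,7)S 1/2 ✓
(2,1)N 2/2 ✓
(2,2)N 2/3 ✓
(2,4)N 3/3 ✓
(2,5)N 3/3 ✓
(2,6)N 3/4 ✓
(2,7)N 1/3 ✗
(3,1)N 3/3 ✓
(3,2)N 4/4 ✓
(3,3)N 3/3 ✓
(3,4)N 2/2 ✓
(3,6)N 2/3 ✓
(3,7)S 1/3 ✗
(4,1)N 3/3 ✓
(4,2)N 4/4 ✓
(4,3)N 3/3 ✓
(4,5)N 1/1 ✓
(4,6)N 3/4 ✓
(4,7)S 1/3 ✗
(5,1)N 3/3 ✓
(5,2)N 4/4 ✓
(5,3)N 2/4 ✓
(5,4)S 0/2 ✗
(5,6)N 3/3 ✓
(5,7)N 2/3 ✓
(6,1)N 2/2 ✓
(6,2)N 2/3 ✓
(6,3)S 0/3 ✗
(6,4)N 1/3 ✗
(6,5)N 2/2 ✓
(6,6)N 3/3 ✓
(6,7)N 2/2 ✓
Unsatisfied: (1,2), (1,6), (2,7), (3,7), (4,7), (5,4), (6,3), (6,4) — 8 in total.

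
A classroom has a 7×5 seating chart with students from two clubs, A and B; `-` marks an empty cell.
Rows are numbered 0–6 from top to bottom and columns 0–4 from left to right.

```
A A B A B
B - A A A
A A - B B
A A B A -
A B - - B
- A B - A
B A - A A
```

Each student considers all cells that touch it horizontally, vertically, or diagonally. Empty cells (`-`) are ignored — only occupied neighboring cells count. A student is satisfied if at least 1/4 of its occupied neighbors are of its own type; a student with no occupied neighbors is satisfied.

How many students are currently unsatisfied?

Row 0: (0,0)A 1/2 ✓ · (0,1)A 2/4 ✓ · (0,2)B 0/4 ✗ · (0,3)A 3/5 ✓ · (0,4)B 0/3 ✗
Row 1: (1,0)B 0/4 ✗ · (1,2)A 4/6 ✓ · (1,3)A 3/7 ✓ · (1,4)A 2/5 ✓
Row 2: (2,0)A 3/4 ✓ · (2,1)A 4/6 ✓ · (2,3)B 2/6 ✓ · (2,4)B 1/4 ✓
Row 3: (3,0)A 4/5 ✓ · (3,1)A 4/6 ✓ · (3,2)B 2/5 ✓ · (3,3)A 0/4 ✗
Row 4: (4,0)A 3/4 ✓ · (4,1)B 2/6 ✓ · (4,4)B 0/2 ✗
Row 5: (5,1)A 2/5 ✓ · (5,2)B 1/4 ✓ · (5,4)A 2/3 ✓
Row 6: (6,0)B 0/2 ✗ · (6,1)A 1/3 ✓ · (6,3)A 2/3 ✓ · (6,4)A 2/2 ✓
Unsatisfied: (0,2), (0,4), (1,0), (3,3), (4,4), (6,0) — 6 in total.

6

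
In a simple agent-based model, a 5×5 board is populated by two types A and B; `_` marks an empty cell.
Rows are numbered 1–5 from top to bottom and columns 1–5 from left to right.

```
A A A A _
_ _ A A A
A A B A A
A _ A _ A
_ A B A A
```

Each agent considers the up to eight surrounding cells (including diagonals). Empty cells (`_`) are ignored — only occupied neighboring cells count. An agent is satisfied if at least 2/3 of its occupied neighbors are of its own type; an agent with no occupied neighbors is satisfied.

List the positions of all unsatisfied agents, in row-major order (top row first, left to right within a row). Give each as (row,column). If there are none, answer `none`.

Row 1: (1,1)A 1/1 satisfied · (1,2)A 3/3 satisfied · (1,3)A 4/4 satisfied · (1,4)A 4/4 satisfied
Row 2: (2,3)A 6/7 satisfied · (2,4)A 6/7 satisfied · (2,5)A 4/4 satisfied
Row 3: (3,1)A 2/2 satisfied · (3,2)A 4/5 satisfied · (3,3)B 0/5 not · (3,4)A 6/7 satisfied · (3,5)A 4/4 satisfied
Row 4: (4,1)A 3/3 satisfied · (4,3)A 4/6 satisfied · (4,5)A 4/4 satisfied
Row 5: (5,2)A 2/3 satisfied · (5,3)B 0/3 not · (5,4)A 3/4 satisfied · (5,5)A 2/2 satisfied

(3,3), (5,3)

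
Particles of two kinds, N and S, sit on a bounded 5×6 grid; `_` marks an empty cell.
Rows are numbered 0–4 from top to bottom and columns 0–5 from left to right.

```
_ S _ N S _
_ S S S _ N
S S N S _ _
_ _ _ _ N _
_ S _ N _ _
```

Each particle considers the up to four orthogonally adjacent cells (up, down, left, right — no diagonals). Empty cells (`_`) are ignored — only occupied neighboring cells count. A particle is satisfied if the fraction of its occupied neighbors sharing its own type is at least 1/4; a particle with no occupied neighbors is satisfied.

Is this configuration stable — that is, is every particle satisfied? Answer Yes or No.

No

Row 0: (0,1)S 1/1 satisfied · (0,3)N 0/2 not · (0,4)S 0/1 not
Row 1: (1,1)S 3/3 satisfied · (1,2)S 2/3 satisfied · (1,3)S 2/3 satisfied · (1,5)N 0/0 satisfied
Row 2: (2,0)S 1/1 satisfied · (2,1)S 2/3 satisfied · (2,2)N 0/3 not · (2,3)S 1/2 satisfied
Row 3: (3,4)N 0/0 satisfied
Row 4: (4,1)S 0/0 satisfied · (4,3)N 0/0 satisfied
For instance (0,3) has only 0/2 same-type neighbors, below 1/4.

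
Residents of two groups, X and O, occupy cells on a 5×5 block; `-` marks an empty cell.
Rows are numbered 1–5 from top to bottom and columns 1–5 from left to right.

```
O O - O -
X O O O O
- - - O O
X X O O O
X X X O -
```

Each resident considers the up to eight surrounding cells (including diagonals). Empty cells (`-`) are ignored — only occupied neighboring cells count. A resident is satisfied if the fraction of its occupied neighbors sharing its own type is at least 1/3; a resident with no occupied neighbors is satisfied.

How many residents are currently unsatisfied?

1

(1,1)O 2/3 ✓
(1,2)O 3/4 ✓
(1,4)O 3/3 ✓
(2,1)X 0/3 ✗
(2,2)O 3/4 ✓
(2,3)O 5/5 ✓
(2,4)O 5/5 ✓
(2,5)O 4/4 ✓
(3,4)O 7/7 ✓
(3,5)O 5/5 ✓
(4,1)X 3/3 ✓
(4,2)X 4/5 ✓
(4,3)O 3/6 ✓
(4,4)O 5/6 ✓
(4,5)O 4/4 ✓
(5,1)X 3/3 ✓
(5,2)X 4/5 ✓
(5,3)X 2/5 ✓
(5,4)O 3/4 ✓
Unsatisfied: (2,1) — 1 in total.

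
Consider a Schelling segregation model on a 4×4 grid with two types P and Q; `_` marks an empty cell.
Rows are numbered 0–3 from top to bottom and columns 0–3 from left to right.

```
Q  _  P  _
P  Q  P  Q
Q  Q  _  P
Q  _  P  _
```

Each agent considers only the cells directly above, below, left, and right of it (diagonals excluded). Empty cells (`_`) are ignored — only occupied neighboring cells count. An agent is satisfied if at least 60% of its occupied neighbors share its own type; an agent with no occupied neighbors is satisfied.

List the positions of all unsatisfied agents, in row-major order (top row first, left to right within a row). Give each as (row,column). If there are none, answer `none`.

(0,0)Q 0/1 unhappy
(0,2)P 1/1 ok
(1,0)P 0/3 unhappy
(1,1)Q 1/3 unhappy
(1,2)P 1/3 unhappy
(1,3)Q 0/2 unhappy
(2,0)Q 2/3 ok
(2,1)Q 2/2 ok
(2,3)P 0/1 unhappy
(3,0)Q 1/1 ok
(3,2)P 0/0 ok

(0,0), (1,0), (1,1), (1,2), (1,3), (2,3)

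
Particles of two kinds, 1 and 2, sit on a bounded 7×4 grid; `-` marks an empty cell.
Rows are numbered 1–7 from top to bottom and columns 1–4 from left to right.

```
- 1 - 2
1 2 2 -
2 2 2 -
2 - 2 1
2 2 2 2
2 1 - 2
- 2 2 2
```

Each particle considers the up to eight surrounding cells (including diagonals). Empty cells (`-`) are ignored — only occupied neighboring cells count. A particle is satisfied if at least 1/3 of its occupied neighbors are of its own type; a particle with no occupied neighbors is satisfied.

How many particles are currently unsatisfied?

Row 1: (1,2)1 1/3 ✓ · (1,4)2 1/1 ✓
Row 2: (2,1)1 1/4 ✗ · (2,2)2 4/6 ✓ · (2,3)2 4/5 ✓
Row 3: (3,1)2 3/4 ✓ · (3,2)2 6/7 ✓ · (3,3)2 4/5 ✓
Row 4: (4,1)2 4/4 ✓ · (4,3)2 5/6 ✓ · (4,4)1 0/4 ✗
Row 5: (5,1)2 3/4 ✓ · (5,2)2 5/6 ✓ · (5,3)2 4/6 ✓ · (5,4)2 3/4 ✓
Row 6: (6,1)2 3/4 ✓ · (6,2)1 0/6 ✗ · (6,4)2 4/4 ✓
Row 7: (7,2)2 2/3 ✓ · (7,3)2 3/4 ✓ · (7,4)2 2/2 ✓
Unsatisfied: (2,1), (4,4), (6,2) — 3 in total.

3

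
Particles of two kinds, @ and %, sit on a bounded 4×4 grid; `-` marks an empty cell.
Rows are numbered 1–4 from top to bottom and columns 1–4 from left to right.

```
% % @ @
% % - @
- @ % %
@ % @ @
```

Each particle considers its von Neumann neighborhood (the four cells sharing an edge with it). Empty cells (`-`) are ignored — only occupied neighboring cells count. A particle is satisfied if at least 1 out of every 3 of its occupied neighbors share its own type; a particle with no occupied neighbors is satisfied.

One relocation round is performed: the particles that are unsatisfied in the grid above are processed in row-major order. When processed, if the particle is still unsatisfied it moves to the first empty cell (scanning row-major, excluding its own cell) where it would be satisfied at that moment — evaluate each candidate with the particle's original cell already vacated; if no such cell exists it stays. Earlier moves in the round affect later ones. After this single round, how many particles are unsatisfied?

1

Initially unsatisfied (in order): (3,2), (4,1), (4,2).
  (3,2) → (2,3).
  (4,1): no empty cell satisfies it; stays.
  (4,2) → (3,1).
Resulting grid:
% % @ @
% % @ @
% - % %
@ - @ @
Unsatisfied now: (4,1).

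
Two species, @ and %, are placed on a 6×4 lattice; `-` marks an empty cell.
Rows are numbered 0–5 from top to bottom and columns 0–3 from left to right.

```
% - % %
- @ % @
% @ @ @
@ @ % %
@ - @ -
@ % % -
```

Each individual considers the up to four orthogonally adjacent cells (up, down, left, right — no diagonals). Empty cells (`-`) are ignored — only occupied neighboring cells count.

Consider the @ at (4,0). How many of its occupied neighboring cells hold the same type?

2

Occupied neighbors of (4,0): (3,0)=@, (5,0)=@.
Same type (@): 2 of 2.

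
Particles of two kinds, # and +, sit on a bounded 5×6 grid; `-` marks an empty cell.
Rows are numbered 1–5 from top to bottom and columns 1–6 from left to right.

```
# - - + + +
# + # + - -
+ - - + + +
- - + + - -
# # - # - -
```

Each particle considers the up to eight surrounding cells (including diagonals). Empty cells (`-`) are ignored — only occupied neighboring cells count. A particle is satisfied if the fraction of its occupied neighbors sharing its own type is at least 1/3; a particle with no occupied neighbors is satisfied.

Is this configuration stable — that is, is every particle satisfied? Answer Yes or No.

Row 1: (1,1)# 1/2 ✓ · (1,4)+ 2/3 ✓ · (1,5)+ 3/3 ✓ · (1,6)+ 1/1 ✓
Row 2: (2,1)# 1/3 ✓ · (2,2)+ 1/4 ✗ · (2,3)# 0/4 ✗ · (2,4)+ 4/5 ✓
Row 3: (3,1)+ 1/2 ✓ · (3,4)+ 4/5 ✓ · (3,5)+ 4/4 ✓ · (3,6)+ 1/1 ✓
Row 4: (4,3)+ 2/4 ✓ · (4,4)+ 3/4 ✓
Row 5: (5,1)# 1/1 ✓ · (5,2)# 1/2 ✓ · (5,4)# 0/2 ✗
For instance (2,2) has only 1/4 same-type neighbors, below 1/3.

No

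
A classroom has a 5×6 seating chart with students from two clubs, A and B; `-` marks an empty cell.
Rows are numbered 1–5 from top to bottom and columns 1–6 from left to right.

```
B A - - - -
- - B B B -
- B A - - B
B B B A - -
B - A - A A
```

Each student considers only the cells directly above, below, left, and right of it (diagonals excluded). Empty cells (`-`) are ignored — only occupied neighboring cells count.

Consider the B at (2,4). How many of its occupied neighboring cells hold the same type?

Occupied neighbors of (2,4): (2,3)=B, (2,5)=B.
Same type (B): 2 of 2.

2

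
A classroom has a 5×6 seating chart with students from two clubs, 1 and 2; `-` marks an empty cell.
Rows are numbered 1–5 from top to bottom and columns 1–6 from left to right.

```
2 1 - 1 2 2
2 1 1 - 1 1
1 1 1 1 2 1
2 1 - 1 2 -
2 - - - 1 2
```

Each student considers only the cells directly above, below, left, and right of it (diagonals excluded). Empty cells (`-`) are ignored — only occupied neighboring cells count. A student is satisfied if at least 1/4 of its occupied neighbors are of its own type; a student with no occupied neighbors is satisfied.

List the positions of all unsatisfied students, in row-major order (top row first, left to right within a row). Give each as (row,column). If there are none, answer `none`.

(1,1)2 1/2 ✓
(1,2)1 1/2 ✓
(1,4)1 0/1 ✗
(1,5)2 1/3 ✓
(1,6)2 1/2 ✓
(2,1)2 1/3 ✓
(2,2)1 3/4 ✓
(2,3)1 2/2 ✓
(2,5)1 1/3 ✓
(2,6)1 2/3 ✓
(3,1)1 1/3 ✓
(3,2)1 4/4 ✓
(3,3)1 3/3 ✓
(3,4)1 2/3 ✓
(3,5)2 1/4 ✓
(3,6)1 1/2 ✓
(4,1)2 1/3 ✓
(4,2)1 1/2 ✓
(4,4)1 1/2 ✓
(4,5)2 1/3 ✓
(5,1)2 1/1 ✓
(5,5)1 0/2 ✗
(5,6)2 0/1 ✗

(1,4), (5,5), (5,6)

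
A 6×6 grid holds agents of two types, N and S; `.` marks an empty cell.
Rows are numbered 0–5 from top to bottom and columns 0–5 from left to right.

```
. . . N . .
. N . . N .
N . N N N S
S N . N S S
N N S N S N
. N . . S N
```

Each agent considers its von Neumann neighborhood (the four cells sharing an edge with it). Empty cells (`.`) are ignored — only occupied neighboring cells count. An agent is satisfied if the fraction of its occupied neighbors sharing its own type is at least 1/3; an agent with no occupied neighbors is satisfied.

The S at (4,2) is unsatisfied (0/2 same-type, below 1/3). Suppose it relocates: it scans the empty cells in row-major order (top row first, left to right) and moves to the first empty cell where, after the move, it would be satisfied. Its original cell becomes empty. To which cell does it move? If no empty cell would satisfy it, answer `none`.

(0,0)

Vacating (4,2). Empty cells in order:
  (0,0): 0/0 same-type → satisfied — stop here.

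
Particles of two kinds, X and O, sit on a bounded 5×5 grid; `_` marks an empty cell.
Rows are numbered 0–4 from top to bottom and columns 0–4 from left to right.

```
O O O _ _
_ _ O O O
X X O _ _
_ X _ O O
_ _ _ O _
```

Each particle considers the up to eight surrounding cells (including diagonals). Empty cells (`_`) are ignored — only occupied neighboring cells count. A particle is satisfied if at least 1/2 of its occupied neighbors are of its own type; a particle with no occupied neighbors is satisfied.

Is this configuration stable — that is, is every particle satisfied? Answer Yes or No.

Row 0: (0,0)O 1/1 ✓ · (0,1)O 3/3 ✓ · (0,2)O 3/3 ✓
Row 1: (1,2)O 4/5 ✓ · (1,3)O 4/4 ✓ · (1,4)O 1/1 ✓
Row 2: (2,0)X 2/2 ✓ · (2,1)X 2/4 ✓ · (2,2)O 3/5 ✓
Row 3: (3,1)X 2/3 ✓ · (3,3)O 3/3 ✓ · (3,4)O 2/2 ✓
Row 4: (4,3)O 2/2 ✓
All meet the threshold, so the configuration is stable.

Yes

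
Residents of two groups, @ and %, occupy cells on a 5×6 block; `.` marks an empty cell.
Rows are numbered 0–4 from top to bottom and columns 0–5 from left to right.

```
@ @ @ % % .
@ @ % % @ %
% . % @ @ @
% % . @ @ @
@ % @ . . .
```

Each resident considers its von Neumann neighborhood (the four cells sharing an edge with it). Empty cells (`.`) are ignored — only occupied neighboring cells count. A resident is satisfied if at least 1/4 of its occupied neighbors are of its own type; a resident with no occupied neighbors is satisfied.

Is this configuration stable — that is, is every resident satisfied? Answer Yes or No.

No

Row 0: (0,0)@ 2/2 ok · (0,1)@ 3/3 ok · (0,2)@ 1/3 ok · (0,3)% 2/3 ok · (0,4)% 1/2 ok
Row 1: (1,0)@ 2/3 ok · (1,1)@ 2/3 ok · (1,2)% 2/4 ok · (1,3)% 2/4 ok · (1,4)@ 1/4 ok · (1,5)% 0/2 unhappy
Row 2: (2,0)% 1/2 ok · (2,2)% 1/2 ok · (2,3)@ 2/4 ok · (2,4)@ 4/4 ok · (2,5)@ 2/3 ok
Row 3: (3,0)% 2/3 ok · (3,1)% 2/2 ok · (3,3)@ 2/2 ok · (3,4)@ 3/3 ok · (3,5)@ 2/2 ok
Row 4: (4,0)@ 0/2 unhappy · (4,1)% 1/3 ok · (4,2)@ 0/1 unhappy
For instance (1,5) has only 0/2 same-type neighbors, below 1/4.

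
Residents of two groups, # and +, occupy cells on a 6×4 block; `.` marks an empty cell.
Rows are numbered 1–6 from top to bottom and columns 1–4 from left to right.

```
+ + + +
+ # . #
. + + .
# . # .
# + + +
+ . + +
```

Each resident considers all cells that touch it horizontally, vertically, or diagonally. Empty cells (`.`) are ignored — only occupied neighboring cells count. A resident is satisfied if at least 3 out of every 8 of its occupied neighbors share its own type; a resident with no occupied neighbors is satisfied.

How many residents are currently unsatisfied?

Row 1: (1,1)+ 2/3 ✓ · (1,2)+ 3/4 ✓ · (1,3)+ 2/4 ✓ · (1,4)+ 1/2 ✓
Row 2: (2,1)+ 3/4 ✓ · (2,2)# 0/6 ✗ · (2,4)# 0/3 ✗
Row 3: (3,2)+ 2/5 ✓ · (3,3)+ 1/4 ✗
Row 4: (4,1)# 1/3 ✗ · (4,3)# 0/5 ✗
Row 5: (5,1)# 1/3 ✗ · (5,2)+ 3/6 ✓ · (5,3)+ 4/5 ✓ · (5,4)+ 3/4 ✓
Row 6: (6,1)+ 1/2 ✓ · (6,3)+ 4/4 ✓ · (6,4)+ 3/3 ✓
Unsatisfied: (2,2), (2,4), (3,3), (4,1), (4,3), (5,1) — 6 in total.

6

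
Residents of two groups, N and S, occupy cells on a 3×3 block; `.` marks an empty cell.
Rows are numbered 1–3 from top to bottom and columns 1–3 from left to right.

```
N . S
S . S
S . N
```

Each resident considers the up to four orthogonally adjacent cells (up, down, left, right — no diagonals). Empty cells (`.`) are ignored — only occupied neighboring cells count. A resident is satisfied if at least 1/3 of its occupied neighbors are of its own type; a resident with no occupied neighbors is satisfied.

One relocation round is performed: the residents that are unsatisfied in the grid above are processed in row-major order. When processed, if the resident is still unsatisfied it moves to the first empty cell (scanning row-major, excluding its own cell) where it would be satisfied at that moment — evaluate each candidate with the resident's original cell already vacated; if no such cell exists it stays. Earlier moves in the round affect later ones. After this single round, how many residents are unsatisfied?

0

Initially unsatisfied (in order): (1,1), (3,3).
  (1,1) → (3,2).
  (3,3): now satisfied by earlier moves; stays.
Resulting grid:
. . S
S . S
S N N
All satisfied now.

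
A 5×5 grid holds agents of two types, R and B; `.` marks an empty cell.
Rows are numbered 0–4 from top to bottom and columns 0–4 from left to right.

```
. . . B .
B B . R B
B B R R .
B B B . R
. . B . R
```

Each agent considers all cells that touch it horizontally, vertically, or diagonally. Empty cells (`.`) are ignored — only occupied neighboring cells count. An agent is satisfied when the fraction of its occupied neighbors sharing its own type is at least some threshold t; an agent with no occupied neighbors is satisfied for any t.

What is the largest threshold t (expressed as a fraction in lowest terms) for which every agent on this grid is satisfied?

Row 0: (0,3)B 1/2
Row 1: (1,0)B 3/3 · (1,1)B 3/4 · (1,3)R 2/4 · (1,4)B 1/3
Row 2: (2,0)B 5/5 · (2,1)B 6/7 · (2,2)R 2/6 · (2,3)R 3/5
Row 3: (3,0)B 3/3 · (3,1)B 5/6 · (3,2)B 3/5 · (3,4)R 2/2
Row 4: (4,2)B 2/2 · (4,4)R 1/1
The smallest same-type fraction is 1/3 at (1,4), which reduces to 1/3. Any threshold above that leaves this agent unsatisfied.

1/3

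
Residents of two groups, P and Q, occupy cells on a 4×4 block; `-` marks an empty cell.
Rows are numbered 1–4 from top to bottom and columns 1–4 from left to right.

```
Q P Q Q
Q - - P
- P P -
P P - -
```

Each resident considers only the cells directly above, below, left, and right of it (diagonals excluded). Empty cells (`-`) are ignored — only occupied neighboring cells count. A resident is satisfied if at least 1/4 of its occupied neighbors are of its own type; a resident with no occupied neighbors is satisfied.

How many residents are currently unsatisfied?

2

Row 1: (1,1)Q 1/2 satisfied · (1,2)P 0/2 not · (1,3)Q 1/2 satisfied · (1,4)Q 1/2 satisfied
Row 2: (2,1)Q 1/1 satisfied · (2,4)P 0/1 not
Row 3: (3,2)P 2/2 satisfied · (3,3)P 1/1 satisfied
Row 4: (4,1)P 1/1 satisfied · (4,2)P 2/2 satisfied
Unsatisfied: (1,2), (2,4) — 2 in total.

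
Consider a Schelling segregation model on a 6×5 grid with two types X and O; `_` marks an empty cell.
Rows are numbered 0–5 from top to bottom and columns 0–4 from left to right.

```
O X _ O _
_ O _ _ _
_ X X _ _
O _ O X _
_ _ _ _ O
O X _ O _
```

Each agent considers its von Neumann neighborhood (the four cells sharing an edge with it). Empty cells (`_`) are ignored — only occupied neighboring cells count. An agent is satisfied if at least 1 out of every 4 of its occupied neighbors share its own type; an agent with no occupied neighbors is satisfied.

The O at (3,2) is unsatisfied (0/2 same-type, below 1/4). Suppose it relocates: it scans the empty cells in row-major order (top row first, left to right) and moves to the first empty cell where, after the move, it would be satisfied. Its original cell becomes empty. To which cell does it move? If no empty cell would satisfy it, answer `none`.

(0,2)

Vacating (3,2). Empty cells in order:
  (0,2): 1/2 same-type → satisfied — stop here.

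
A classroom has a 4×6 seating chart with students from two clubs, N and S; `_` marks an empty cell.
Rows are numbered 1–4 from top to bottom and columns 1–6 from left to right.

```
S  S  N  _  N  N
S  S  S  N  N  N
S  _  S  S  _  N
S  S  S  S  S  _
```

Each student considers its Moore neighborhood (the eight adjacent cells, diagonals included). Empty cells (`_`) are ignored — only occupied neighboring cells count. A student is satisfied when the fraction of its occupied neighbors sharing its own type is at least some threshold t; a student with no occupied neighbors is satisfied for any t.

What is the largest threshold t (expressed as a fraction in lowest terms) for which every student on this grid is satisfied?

(1,1)S 3/3
(1,2)S 4/5
(1,3)N 1/4
(1,5)N 4/4
(1,6)N 3/3
(2,1)S 4/4
(2,2)S 6/7
(2,3)S 4/6
(2,4)N 3/6
(2,5)N 5/6
(2,6)N 4/4
(3,1)S 4/4
(3,3)S 6/7
(3,4)S 5/7
(3,6)N 2/3
(4,1)S 2/2
(4,2)S 4/4
(4,3)S 4/4
(4,4)S 4/4
(4,5)S 2/3
The smallest same-type fraction is 1/4 at (1,3), which reduces to 1/4. Any threshold above that leaves this student unsatisfied.

1/4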